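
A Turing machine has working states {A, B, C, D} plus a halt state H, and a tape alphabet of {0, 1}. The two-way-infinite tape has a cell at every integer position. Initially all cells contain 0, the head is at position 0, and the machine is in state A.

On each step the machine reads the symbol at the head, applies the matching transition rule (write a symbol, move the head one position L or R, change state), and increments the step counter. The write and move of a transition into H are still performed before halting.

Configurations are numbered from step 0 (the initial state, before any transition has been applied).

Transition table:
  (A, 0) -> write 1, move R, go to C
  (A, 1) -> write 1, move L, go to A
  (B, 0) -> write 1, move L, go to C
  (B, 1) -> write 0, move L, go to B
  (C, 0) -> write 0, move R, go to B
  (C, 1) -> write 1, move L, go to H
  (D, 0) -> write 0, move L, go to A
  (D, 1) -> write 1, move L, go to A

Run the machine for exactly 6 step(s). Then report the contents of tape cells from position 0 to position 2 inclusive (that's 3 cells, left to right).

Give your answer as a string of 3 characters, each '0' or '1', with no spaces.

Step 1: in state A at pos 0, read 0 -> (A,0)->write 1,move R,goto C. Now: state=C, head=1, tape[-1..2]=0100 (head:   ^)
Step 2: in state C at pos 1, read 0 -> (C,0)->write 0,move R,goto B. Now: state=B, head=2, tape[-1..3]=01000 (head:    ^)
Step 3: in state B at pos 2, read 0 -> (B,0)->write 1,move L,goto C. Now: state=C, head=1, tape[-1..3]=01010 (head:   ^)
Step 4: in state C at pos 1, read 0 -> (C,0)->write 0,move R,goto B. Now: state=B, head=2, tape[-1..3]=01010 (head:    ^)
Step 5: in state B at pos 2, read 1 -> (B,1)->write 0,move L,goto B. Now: state=B, head=1, tape[-1..3]=01000 (head:   ^)
Step 6: in state B at pos 1, read 0 -> (B,0)->write 1,move L,goto C. Now: state=C, head=0, tape[-1..3]=01100 (head:  ^)

Answer: 110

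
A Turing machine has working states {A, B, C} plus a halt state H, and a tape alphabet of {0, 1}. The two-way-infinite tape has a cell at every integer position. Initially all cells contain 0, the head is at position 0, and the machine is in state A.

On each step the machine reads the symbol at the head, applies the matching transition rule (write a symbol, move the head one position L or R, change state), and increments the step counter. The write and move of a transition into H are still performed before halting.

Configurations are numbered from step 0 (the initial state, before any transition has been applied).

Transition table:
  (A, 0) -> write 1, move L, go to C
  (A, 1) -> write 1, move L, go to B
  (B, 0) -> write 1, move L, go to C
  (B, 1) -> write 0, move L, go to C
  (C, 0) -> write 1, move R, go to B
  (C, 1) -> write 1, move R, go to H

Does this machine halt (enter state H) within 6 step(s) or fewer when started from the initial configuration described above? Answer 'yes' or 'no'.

Answer: yes

Derivation:
Step 1: in state A at pos 0, read 0 -> (A,0)->write 1,move L,goto C. Now: state=C, head=-1, tape[-2..1]=0010 (head:  ^)
Step 2: in state C at pos -1, read 0 -> (C,0)->write 1,move R,goto B. Now: state=B, head=0, tape[-2..1]=0110 (head:   ^)
Step 3: in state B at pos 0, read 1 -> (B,1)->write 0,move L,goto C. Now: state=C, head=-1, tape[-2..1]=0100 (head:  ^)
Step 4: in state C at pos -1, read 1 -> (C,1)->write 1,move R,goto H. Now: state=H, head=0, tape[-2..1]=0100 (head:   ^)
State H reached at step 4; 4 <= 6 -> yes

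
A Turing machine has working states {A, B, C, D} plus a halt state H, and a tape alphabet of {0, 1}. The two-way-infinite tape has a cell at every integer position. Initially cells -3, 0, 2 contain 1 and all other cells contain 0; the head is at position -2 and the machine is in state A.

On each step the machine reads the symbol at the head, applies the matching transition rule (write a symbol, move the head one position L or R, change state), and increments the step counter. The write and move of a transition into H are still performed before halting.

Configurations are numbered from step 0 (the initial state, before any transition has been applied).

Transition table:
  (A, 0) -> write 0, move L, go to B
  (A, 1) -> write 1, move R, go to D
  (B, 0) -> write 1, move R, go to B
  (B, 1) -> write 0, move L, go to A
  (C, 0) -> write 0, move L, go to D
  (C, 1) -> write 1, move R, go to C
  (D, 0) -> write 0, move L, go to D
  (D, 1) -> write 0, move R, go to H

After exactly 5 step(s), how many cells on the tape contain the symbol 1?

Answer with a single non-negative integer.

Answer: 4

Derivation:
Step 1: in state A at pos -2, read 0 -> (A,0)->write 0,move L,goto B. Now: state=B, head=-3, tape[-4..3]=01001010 (head:  ^)
Step 2: in state B at pos -3, read 1 -> (B,1)->write 0,move L,goto A. Now: state=A, head=-4, tape[-5..3]=000001010 (head:  ^)
Step 3: in state A at pos -4, read 0 -> (A,0)->write 0,move L,goto B. Now: state=B, head=-5, tape[-6..3]=0000001010 (head:  ^)
Step 4: in state B at pos -5, read 0 -> (B,0)->write 1,move R,goto B. Now: state=B, head=-4, tape[-6..3]=0100001010 (head:   ^)
Step 5: in state B at pos -4, read 0 -> (B,0)->write 1,move R,goto B. Now: state=B, head=-3, tape[-6..3]=0110001010 (head:    ^)
Cells containing 1 after step 5: {-5, -4, 0, 2} -> 4 cell(s)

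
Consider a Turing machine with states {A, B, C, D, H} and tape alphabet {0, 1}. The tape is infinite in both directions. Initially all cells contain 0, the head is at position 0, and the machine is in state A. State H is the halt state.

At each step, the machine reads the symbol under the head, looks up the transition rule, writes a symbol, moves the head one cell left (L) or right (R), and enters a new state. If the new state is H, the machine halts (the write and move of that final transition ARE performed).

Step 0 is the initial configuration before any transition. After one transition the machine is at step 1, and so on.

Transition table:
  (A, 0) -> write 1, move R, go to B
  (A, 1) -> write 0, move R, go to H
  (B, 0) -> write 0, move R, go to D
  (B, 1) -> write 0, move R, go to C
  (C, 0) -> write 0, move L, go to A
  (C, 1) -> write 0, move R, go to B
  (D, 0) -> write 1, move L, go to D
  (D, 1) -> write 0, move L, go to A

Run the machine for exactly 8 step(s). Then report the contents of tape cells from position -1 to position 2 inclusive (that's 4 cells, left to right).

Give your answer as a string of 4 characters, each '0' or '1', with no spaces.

Step 1: in state A at pos 0, read 0 -> (A,0)->write 1,move R,goto B. Now: state=B, head=1, tape[-1..2]=0100 (head:   ^)
Step 2: in state B at pos 1, read 0 -> (B,0)->write 0,move R,goto D. Now: state=D, head=2, tape[-1..3]=01000 (head:    ^)
Step 3: in state D at pos 2, read 0 -> (D,0)->write 1,move L,goto D. Now: state=D, head=1, tape[-1..3]=01010 (head:   ^)
Step 4: in state D at pos 1, read 0 -> (D,0)->write 1,move L,goto D. Now: state=D, head=0, tape[-1..3]=01110 (head:  ^)
Step 5: in state D at pos 0, read 1 -> (D,1)->write 0,move L,goto A. Now: state=A, head=-1, tape[-2..3]=000110 (head:  ^)
Step 6: in state A at pos -1, read 0 -> (A,0)->write 1,move R,goto B. Now: state=B, head=0, tape[-2..3]=010110 (head:   ^)
Step 7: in state B at pos 0, read 0 -> (B,0)->write 0,move R,goto D. Now: state=D, head=1, tape[-2..3]=010110 (head:    ^)
Step 8: in state D at pos 1, read 1 -> (D,1)->write 0,move L,goto A. Now: state=A, head=0, tape[-2..3]=010010 (head:   ^)

Answer: 1001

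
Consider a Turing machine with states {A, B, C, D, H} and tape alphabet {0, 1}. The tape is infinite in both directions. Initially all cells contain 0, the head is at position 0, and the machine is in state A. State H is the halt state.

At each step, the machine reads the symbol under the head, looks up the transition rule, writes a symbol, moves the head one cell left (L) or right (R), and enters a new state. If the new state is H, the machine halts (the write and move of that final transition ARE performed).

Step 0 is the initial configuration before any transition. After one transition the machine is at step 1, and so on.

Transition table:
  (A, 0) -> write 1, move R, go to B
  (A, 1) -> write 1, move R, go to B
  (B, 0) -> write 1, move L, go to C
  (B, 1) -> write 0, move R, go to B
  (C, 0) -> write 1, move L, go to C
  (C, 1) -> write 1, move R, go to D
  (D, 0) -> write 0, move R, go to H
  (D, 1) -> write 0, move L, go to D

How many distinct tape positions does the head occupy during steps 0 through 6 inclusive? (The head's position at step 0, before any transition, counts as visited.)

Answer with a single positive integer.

Answer: 3

Derivation:
Step 1: in state A at pos 0, read 0 -> (A,0)->write 1,move R,goto B. Now: state=B, head=1, tape[-1..2]=0100 (head:   ^)
Step 2: in state B at pos 1, read 0 -> (B,0)->write 1,move L,goto C. Now: state=C, head=0, tape[-1..2]=0110 (head:  ^)
Step 3: in state C at pos 0, read 1 -> (C,1)->write 1,move R,goto D. Now: state=D, head=1, tape[-1..2]=0110 (head:   ^)
Step 4: in state D at pos 1, read 1 -> (D,1)->write 0,move L,goto D. Now: state=D, head=0, tape[-1..2]=0100 (head:  ^)
Step 5: in state D at pos 0, read 1 -> (D,1)->write 0,move L,goto D. Now: state=D, head=-1, tape[-2..2]=00000 (head:  ^)
Step 6: in state D at pos -1, read 0 -> (D,0)->write 0,move R,goto H. Now: state=H, head=0, tape[-2..2]=00000 (head:   ^)
Head positions at steps 0..6: starting at 0, distinct positions visited = {-1, 0, 1} -> 3 position(s)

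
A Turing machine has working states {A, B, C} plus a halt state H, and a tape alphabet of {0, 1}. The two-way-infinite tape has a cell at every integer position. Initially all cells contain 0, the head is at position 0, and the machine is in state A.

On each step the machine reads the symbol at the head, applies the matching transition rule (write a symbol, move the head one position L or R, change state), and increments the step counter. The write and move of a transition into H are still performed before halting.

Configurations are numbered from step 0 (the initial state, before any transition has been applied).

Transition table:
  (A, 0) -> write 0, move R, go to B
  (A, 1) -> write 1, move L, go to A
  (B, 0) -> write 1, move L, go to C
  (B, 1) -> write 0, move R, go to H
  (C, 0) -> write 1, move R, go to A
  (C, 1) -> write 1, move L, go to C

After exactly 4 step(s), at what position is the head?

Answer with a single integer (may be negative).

Step 1: in state A at pos 0, read 0 -> (A,0)->write 0,move R,goto B. Now: state=B, head=1, tape[-1..2]=0000 (head:   ^)
Step 2: in state B at pos 1, read 0 -> (B,0)->write 1,move L,goto C. Now: state=C, head=0, tape[-1..2]=0010 (head:  ^)
Step 3: in state C at pos 0, read 0 -> (C,0)->write 1,move R,goto A. Now: state=A, head=1, tape[-1..2]=0110 (head:   ^)
Step 4: in state A at pos 1, read 1 -> (A,1)->write 1,move L,goto A. Now: state=A, head=0, tape[-1..2]=0110 (head:  ^)

Answer: 0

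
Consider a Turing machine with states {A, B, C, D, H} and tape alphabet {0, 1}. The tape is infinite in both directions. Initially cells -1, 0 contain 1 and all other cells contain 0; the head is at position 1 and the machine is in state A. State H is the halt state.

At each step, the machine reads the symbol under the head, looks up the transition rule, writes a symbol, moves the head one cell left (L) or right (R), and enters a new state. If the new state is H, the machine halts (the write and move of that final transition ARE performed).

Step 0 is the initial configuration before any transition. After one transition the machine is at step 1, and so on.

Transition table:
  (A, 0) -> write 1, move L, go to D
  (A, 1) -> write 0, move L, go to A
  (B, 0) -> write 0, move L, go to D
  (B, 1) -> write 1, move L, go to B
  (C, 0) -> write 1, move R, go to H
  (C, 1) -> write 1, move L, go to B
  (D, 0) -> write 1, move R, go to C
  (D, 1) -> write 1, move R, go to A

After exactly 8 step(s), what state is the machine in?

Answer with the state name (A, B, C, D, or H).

Step 1: in state A at pos 1, read 0 -> (A,0)->write 1,move L,goto D. Now: state=D, head=0, tape[-2..2]=01110 (head:   ^)
Step 2: in state D at pos 0, read 1 -> (D,1)->write 1,move R,goto A. Now: state=A, head=1, tape[-2..2]=01110 (head:    ^)
Step 3: in state A at pos 1, read 1 -> (A,1)->write 0,move L,goto A. Now: state=A, head=0, tape[-2..2]=01100 (head:   ^)
Step 4: in state A at pos 0, read 1 -> (A,1)->write 0,move L,goto A. Now: state=A, head=-1, tape[-2..2]=01000 (head:  ^)
Step 5: in state A at pos -1, read 1 -> (A,1)->write 0,move L,goto A. Now: state=A, head=-2, tape[-3..2]=000000 (head:  ^)
Step 6: in state A at pos -2, read 0 -> (A,0)->write 1,move L,goto D. Now: state=D, head=-3, tape[-4..2]=0010000 (head:  ^)
Step 7: in state D at pos -3, read 0 -> (D,0)->write 1,move R,goto C. Now: state=C, head=-2, tape[-4..2]=0110000 (head:   ^)
Step 8: in state C at pos -2, read 1 -> (C,1)->write 1,move L,goto B. Now: state=B, head=-3, tape[-4..2]=0110000 (head:  ^)

Answer: B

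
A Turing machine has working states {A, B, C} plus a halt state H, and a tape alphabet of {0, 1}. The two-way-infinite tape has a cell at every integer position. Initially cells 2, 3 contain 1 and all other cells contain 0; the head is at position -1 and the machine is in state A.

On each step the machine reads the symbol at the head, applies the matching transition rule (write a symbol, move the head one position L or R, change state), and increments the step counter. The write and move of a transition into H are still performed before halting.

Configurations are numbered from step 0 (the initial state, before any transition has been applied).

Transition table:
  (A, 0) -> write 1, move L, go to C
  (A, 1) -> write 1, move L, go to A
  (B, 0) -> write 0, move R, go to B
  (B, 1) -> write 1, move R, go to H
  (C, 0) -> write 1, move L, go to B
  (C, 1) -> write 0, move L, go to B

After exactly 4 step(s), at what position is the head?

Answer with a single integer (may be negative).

Answer: -1

Derivation:
Step 1: in state A at pos -1, read 0 -> (A,0)->write 1,move L,goto C. Now: state=C, head=-2, tape[-3..4]=00100110 (head:  ^)
Step 2: in state C at pos -2, read 0 -> (C,0)->write 1,move L,goto B. Now: state=B, head=-3, tape[-4..4]=001100110 (head:  ^)
Step 3: in state B at pos -3, read 0 -> (B,0)->write 0,move R,goto B. Now: state=B, head=-2, tape[-4..4]=001100110 (head:   ^)
Step 4: in state B at pos -2, read 1 -> (B,1)->write 1,move R,goto H. Now: state=H, head=-1, tape[-4..4]=001100110 (head:    ^)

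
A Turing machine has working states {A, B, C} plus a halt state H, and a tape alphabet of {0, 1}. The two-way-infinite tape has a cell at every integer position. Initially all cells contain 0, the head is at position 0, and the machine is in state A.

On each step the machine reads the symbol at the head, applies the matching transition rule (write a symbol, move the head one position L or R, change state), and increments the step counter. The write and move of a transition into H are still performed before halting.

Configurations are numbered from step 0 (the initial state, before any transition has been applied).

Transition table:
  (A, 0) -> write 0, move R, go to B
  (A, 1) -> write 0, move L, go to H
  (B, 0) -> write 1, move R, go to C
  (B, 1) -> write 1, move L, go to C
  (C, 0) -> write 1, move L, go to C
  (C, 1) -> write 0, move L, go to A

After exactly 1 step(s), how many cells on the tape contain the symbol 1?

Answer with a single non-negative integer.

Answer: 0

Derivation:
Step 1: in state A at pos 0, read 0 -> (A,0)->write 0,move R,goto B. Now: state=B, head=1, tape[-1..2]=0000 (head:   ^)
No cell contains 1 after step 1 -> 0 cell(s)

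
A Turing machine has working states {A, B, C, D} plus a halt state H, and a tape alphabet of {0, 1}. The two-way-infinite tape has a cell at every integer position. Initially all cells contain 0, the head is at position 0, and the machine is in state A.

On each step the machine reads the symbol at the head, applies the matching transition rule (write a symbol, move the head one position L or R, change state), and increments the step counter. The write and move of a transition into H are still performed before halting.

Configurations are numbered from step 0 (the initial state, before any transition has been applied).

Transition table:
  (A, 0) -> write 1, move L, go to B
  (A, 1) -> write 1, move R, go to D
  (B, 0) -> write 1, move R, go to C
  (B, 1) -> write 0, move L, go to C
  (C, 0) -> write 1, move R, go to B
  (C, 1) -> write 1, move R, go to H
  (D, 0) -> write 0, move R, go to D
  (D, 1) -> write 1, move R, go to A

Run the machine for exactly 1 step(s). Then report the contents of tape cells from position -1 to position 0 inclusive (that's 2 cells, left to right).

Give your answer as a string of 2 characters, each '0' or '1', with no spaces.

Step 1: in state A at pos 0, read 0 -> (A,0)->write 1,move L,goto B. Now: state=B, head=-1, tape[-2..1]=0010 (head:  ^)

Answer: 01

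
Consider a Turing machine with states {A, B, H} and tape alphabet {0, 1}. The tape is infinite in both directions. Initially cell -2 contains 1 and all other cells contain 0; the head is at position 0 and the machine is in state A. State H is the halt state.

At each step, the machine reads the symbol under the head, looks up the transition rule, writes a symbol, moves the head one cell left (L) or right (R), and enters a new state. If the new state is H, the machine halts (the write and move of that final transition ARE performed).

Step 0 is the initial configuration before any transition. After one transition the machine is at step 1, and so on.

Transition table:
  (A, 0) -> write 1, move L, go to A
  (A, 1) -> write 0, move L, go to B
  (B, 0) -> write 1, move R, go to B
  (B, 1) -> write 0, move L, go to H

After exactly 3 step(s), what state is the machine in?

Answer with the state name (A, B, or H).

Step 1: in state A at pos 0, read 0 -> (A,0)->write 1,move L,goto A. Now: state=A, head=-1, tape[-3..1]=01010 (head:   ^)
Step 2: in state A at pos -1, read 0 -> (A,0)->write 1,move L,goto A. Now: state=A, head=-2, tape[-3..1]=01110 (head:  ^)
Step 3: in state A at pos -2, read 1 -> (A,1)->write 0,move L,goto B. Now: state=B, head=-3, tape[-4..1]=000110 (head:  ^)

Answer: B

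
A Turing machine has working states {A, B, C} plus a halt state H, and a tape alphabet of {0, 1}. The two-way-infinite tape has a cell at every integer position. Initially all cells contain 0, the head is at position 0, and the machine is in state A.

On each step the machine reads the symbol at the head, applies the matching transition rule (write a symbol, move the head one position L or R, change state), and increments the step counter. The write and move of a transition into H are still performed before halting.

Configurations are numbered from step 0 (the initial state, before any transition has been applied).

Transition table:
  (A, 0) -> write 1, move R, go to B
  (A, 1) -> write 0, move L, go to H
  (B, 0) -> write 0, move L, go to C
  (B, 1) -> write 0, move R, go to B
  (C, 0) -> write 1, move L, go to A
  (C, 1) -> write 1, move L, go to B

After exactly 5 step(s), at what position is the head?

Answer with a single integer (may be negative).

Step 1: in state A at pos 0, read 0 -> (A,0)->write 1,move R,goto B. Now: state=B, head=1, tape[-1..2]=0100 (head:   ^)
Step 2: in state B at pos 1, read 0 -> (B,0)->write 0,move L,goto C. Now: state=C, head=0, tape[-1..2]=0100 (head:  ^)
Step 3: in state C at pos 0, read 1 -> (C,1)->write 1,move L,goto B. Now: state=B, head=-1, tape[-2..2]=00100 (head:  ^)
Step 4: in state B at pos -1, read 0 -> (B,0)->write 0,move L,goto C. Now: state=C, head=-2, tape[-3..2]=000100 (head:  ^)
Step 5: in state C at pos -2, read 0 -> (C,0)->write 1,move L,goto A. Now: state=A, head=-3, tape[-4..2]=0010100 (head:  ^)

Answer: -3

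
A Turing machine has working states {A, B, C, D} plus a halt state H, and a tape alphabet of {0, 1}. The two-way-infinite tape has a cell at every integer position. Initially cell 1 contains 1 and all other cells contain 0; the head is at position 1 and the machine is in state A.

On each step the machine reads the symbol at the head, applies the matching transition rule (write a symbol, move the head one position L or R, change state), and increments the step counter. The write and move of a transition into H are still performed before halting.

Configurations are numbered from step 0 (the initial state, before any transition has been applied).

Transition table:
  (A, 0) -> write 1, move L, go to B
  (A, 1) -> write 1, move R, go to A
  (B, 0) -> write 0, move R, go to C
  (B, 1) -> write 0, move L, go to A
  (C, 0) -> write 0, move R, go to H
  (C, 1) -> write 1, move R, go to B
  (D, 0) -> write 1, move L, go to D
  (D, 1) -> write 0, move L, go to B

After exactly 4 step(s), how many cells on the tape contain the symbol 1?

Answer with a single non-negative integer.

Answer: 2

Derivation:
Step 1: in state A at pos 1, read 1 -> (A,1)->write 1,move R,goto A. Now: state=A, head=2, tape[0..3]=0100 (head:   ^)
Step 2: in state A at pos 2, read 0 -> (A,0)->write 1,move L,goto B. Now: state=B, head=1, tape[0..3]=0110 (head:  ^)
Step 3: in state B at pos 1, read 1 -> (B,1)->write 0,move L,goto A. Now: state=A, head=0, tape[-1..3]=00010 (head:  ^)
Step 4: in state A at pos 0, read 0 -> (A,0)->write 1,move L,goto B. Now: state=B, head=-1, tape[-2..3]=001010 (head:  ^)
Cells containing 1 after step 4: {0, 2} -> 2 cell(s)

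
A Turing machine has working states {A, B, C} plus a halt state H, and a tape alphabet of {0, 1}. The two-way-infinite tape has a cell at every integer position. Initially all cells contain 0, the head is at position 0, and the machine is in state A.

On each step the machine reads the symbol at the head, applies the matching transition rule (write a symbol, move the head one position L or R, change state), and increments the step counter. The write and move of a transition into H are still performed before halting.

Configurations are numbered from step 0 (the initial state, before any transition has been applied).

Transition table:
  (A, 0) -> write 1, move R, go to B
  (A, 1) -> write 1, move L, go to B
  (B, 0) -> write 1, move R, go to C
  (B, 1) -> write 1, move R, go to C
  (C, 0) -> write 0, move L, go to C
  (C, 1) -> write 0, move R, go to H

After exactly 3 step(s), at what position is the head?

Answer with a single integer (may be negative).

Answer: 1

Derivation:
Step 1: in state A at pos 0, read 0 -> (A,0)->write 1,move R,goto B. Now: state=B, head=1, tape[-1..2]=0100 (head:   ^)
Step 2: in state B at pos 1, read 0 -> (B,0)->write 1,move R,goto C. Now: state=C, head=2, tape[-1..3]=01100 (head:    ^)
Step 3: in state C at pos 2, read 0 -> (C,0)->write 0,move L,goto C. Now: state=C, head=1, tape[-1..3]=01100 (head:   ^)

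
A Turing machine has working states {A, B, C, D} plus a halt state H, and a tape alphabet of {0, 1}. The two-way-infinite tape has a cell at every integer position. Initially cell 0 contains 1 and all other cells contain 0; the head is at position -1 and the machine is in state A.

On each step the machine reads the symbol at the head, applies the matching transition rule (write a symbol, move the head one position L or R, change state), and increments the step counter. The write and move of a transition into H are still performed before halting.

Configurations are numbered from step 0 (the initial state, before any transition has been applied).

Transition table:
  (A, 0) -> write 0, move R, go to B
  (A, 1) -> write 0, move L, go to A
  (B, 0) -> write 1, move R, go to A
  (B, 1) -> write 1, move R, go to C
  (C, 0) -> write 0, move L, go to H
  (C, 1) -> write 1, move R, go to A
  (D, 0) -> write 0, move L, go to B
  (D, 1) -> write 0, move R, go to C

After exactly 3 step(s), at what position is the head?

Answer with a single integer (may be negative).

Step 1: in state A at pos -1, read 0 -> (A,0)->write 0,move R,goto B. Now: state=B, head=0, tape[-2..1]=0010 (head:   ^)
Step 2: in state B at pos 0, read 1 -> (B,1)->write 1,move R,goto C. Now: state=C, head=1, tape[-2..2]=00100 (head:    ^)
Step 3: in state C at pos 1, read 0 -> (C,0)->write 0,move L,goto H. Now: state=H, head=0, tape[-2..2]=00100 (head:   ^)

Answer: 0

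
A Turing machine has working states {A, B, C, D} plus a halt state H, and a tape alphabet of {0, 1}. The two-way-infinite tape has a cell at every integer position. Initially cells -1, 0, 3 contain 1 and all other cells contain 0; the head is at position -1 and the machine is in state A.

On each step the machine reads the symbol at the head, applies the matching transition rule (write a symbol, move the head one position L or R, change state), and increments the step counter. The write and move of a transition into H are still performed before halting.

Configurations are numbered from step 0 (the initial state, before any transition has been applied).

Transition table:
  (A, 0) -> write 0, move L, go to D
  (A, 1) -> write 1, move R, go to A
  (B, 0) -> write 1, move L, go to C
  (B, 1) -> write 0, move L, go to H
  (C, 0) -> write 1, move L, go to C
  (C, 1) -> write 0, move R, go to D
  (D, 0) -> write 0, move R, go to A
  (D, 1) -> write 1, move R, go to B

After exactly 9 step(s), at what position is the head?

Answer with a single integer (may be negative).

Step 1: in state A at pos -1, read 1 -> (A,1)->write 1,move R,goto A. Now: state=A, head=0, tape[-2..4]=0110010 (head:   ^)
Step 2: in state A at pos 0, read 1 -> (A,1)->write 1,move R,goto A. Now: state=A, head=1, tape[-2..4]=0110010 (head:    ^)
Step 3: in state A at pos 1, read 0 -> (A,0)->write 0,move L,goto D. Now: state=D, head=0, tape[-2..4]=0110010 (head:   ^)
Step 4: in state D at pos 0, read 1 -> (D,1)->write 1,move R,goto B. Now: state=B, head=1, tape[-2..4]=0110010 (head:    ^)
Step 5: in state B at pos 1, read 0 -> (B,0)->write 1,move L,goto C. Now: state=C, head=0, tape[-2..4]=0111010 (head:   ^)
Step 6: in state C at pos 0, read 1 -> (C,1)->write 0,move R,goto D. Now: state=D, head=1, tape[-2..4]=0101010 (head:    ^)
Step 7: in state D at pos 1, read 1 -> (D,1)->write 1,move R,goto B. Now: state=B, head=2, tape[-2..4]=0101010 (head:     ^)
Step 8: in state B at pos 2, read 0 -> (B,0)->write 1,move L,goto C. Now: state=C, head=1, tape[-2..4]=0101110 (head:    ^)
Step 9: in state C at pos 1, read 1 -> (C,1)->write 0,move R,goto D. Now: state=D, head=2, tape[-2..4]=0100110 (head:     ^)

Answer: 2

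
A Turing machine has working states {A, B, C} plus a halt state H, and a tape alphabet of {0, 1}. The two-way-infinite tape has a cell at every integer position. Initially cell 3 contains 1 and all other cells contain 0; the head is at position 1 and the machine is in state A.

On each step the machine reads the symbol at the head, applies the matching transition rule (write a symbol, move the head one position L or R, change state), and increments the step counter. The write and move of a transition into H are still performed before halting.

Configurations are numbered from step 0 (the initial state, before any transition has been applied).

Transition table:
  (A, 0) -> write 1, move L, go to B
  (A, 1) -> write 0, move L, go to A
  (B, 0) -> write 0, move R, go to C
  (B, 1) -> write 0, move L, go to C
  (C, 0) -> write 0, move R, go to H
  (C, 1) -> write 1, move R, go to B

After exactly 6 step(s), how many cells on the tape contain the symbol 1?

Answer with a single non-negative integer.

Step 1: in state A at pos 1, read 0 -> (A,0)->write 1,move L,goto B. Now: state=B, head=0, tape[-1..4]=001010 (head:  ^)
Step 2: in state B at pos 0, read 0 -> (B,0)->write 0,move R,goto C. Now: state=C, head=1, tape[-1..4]=001010 (head:   ^)
Step 3: in state C at pos 1, read 1 -> (C,1)->write 1,move R,goto B. Now: state=B, head=2, tape[-1..4]=001010 (head:    ^)
Step 4: in state B at pos 2, read 0 -> (B,0)->write 0,move R,goto C. Now: state=C, head=3, tape[-1..4]=001010 (head:     ^)
Step 5: in state C at pos 3, read 1 -> (C,1)->write 1,move R,goto B. Now: state=B, head=4, tape[-1..5]=0010100 (head:      ^)
Step 6: in state B at pos 4, read 0 -> (B,0)->write 0,move R,goto C. Now: state=C, head=5, tape[-1..6]=00101000 (head:       ^)
Cells containing 1 after step 6: {1, 3} -> 2 cell(s)

Answer: 2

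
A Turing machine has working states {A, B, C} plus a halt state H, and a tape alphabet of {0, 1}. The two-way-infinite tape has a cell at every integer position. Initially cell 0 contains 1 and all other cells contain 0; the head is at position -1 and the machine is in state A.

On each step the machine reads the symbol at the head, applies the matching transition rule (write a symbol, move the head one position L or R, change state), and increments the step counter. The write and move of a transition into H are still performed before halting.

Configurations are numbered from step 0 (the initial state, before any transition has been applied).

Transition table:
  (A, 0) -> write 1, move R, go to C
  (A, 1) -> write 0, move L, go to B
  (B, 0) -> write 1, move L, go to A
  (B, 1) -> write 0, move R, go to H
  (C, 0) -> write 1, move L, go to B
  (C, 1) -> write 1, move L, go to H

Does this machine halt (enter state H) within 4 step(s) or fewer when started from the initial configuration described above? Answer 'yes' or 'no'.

Answer: yes

Derivation:
Step 1: in state A at pos -1, read 0 -> (A,0)->write 1,move R,goto C. Now: state=C, head=0, tape[-2..1]=0110 (head:   ^)
Step 2: in state C at pos 0, read 1 -> (C,1)->write 1,move L,goto H. Now: state=H, head=-1, tape[-2..1]=0110 (head:  ^)
State H reached at step 2; 2 <= 4 -> yes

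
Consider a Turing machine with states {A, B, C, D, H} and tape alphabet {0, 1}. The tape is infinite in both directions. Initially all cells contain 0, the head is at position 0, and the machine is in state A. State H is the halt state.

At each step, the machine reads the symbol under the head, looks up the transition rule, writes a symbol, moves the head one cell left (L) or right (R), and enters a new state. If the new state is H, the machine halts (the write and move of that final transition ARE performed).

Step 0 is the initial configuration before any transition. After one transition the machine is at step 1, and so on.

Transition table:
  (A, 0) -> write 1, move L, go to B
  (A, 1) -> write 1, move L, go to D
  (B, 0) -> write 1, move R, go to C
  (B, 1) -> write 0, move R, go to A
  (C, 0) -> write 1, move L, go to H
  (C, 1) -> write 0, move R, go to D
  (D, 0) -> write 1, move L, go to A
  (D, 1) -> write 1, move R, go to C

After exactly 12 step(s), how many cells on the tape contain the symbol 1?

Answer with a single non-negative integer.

Answer: 4

Derivation:
Step 1: in state A at pos 0, read 0 -> (A,0)->write 1,move L,goto B. Now: state=B, head=-1, tape[-2..1]=0010 (head:  ^)
Step 2: in state B at pos -1, read 0 -> (B,0)->write 1,move R,goto C. Now: state=C, head=0, tape[-2..1]=0110 (head:   ^)
Step 3: in state C at pos 0, read 1 -> (C,1)->write 0,move R,goto D. Now: state=D, head=1, tape[-2..2]=01000 (head:    ^)
Step 4: in state D at pos 1, read 0 -> (D,0)->write 1,move L,goto A. Now: state=A, head=0, tape[-2..2]=01010 (head:   ^)
Step 5: in state A at pos 0, read 0 -> (A,0)->write 1,move L,goto B. Now: state=B, head=-1, tape[-2..2]=01110 (head:  ^)
Step 6: in state B at pos -1, read 1 -> (B,1)->write 0,move R,goto A. Now: state=A, head=0, tape[-2..2]=00110 (head:   ^)
Step 7: in state A at pos 0, read 1 -> (A,1)->write 1,move L,goto D. Now: state=D, head=-1, tape[-2..2]=00110 (head:  ^)
Step 8: in state D at pos -1, read 0 -> (D,0)->write 1,move L,goto A. Now: state=A, head=-2, tape[-3..2]=001110 (head:  ^)
Step 9: in state A at pos -2, read 0 -> (A,0)->write 1,move L,goto B. Now: state=B, head=-3, tape[-4..2]=0011110 (head:  ^)
Step 10: in state B at pos -3, read 0 -> (B,0)->write 1,move R,goto C. Now: state=C, head=-2, tape[-4..2]=0111110 (head:   ^)
Step 11: in state C at pos -2, read 1 -> (C,1)->write 0,move R,goto D. Now: state=D, head=-1, tape[-4..2]=0101110 (head:    ^)
Step 12: in state D at pos -1, read 1 -> (D,1)->write 1,move R,goto C. Now: state=C, head=0, tape[-4..2]=0101110 (head:     ^)
Cells containing 1 after step 12: {-3, -1, 0, 1} -> 4 cell(s)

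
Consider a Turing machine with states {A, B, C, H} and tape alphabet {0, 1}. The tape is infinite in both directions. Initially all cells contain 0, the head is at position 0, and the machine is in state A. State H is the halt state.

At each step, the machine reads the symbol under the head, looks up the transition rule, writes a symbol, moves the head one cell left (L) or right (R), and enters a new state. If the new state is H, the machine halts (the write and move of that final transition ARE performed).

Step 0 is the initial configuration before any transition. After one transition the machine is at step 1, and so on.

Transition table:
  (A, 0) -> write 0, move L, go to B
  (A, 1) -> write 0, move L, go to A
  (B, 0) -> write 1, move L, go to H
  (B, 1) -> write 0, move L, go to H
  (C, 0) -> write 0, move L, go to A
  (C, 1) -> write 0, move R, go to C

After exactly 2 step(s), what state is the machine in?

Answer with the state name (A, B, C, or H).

Answer: H

Derivation:
Step 1: in state A at pos 0, read 0 -> (A,0)->write 0,move L,goto B. Now: state=B, head=-1, tape[-2..1]=0000 (head:  ^)
Step 2: in state B at pos -1, read 0 -> (B,0)->write 1,move L,goto H. Now: state=H, head=-2, tape[-3..1]=00100 (head:  ^)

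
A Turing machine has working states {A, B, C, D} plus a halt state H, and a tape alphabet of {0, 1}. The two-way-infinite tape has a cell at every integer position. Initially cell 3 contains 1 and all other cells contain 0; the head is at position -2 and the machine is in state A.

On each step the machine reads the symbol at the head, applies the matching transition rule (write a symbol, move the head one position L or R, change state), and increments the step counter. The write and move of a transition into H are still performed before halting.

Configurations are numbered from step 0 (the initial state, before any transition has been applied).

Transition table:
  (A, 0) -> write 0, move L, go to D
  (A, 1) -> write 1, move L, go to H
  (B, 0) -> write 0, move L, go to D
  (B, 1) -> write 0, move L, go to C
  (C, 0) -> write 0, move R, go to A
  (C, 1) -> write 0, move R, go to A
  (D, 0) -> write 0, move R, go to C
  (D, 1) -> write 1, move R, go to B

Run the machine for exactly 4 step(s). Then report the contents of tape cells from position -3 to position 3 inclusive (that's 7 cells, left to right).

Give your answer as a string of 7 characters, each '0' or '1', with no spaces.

Step 1: in state A at pos -2, read 0 -> (A,0)->write 0,move L,goto D. Now: state=D, head=-3, tape[-4..4]=000000010 (head:  ^)
Step 2: in state D at pos -3, read 0 -> (D,0)->write 0,move R,goto C. Now: state=C, head=-2, tape[-4..4]=000000010 (head:   ^)
Step 3: in state C at pos -2, read 0 -> (C,0)->write 0,move R,goto A. Now: state=A, head=-1, tape[-4..4]=000000010 (head:    ^)
Step 4: in state A at pos -1, read 0 -> (A,0)->write 0,move L,goto D. Now: state=D, head=-2, tape[-4..4]=000000010 (head:   ^)

Answer: 0000001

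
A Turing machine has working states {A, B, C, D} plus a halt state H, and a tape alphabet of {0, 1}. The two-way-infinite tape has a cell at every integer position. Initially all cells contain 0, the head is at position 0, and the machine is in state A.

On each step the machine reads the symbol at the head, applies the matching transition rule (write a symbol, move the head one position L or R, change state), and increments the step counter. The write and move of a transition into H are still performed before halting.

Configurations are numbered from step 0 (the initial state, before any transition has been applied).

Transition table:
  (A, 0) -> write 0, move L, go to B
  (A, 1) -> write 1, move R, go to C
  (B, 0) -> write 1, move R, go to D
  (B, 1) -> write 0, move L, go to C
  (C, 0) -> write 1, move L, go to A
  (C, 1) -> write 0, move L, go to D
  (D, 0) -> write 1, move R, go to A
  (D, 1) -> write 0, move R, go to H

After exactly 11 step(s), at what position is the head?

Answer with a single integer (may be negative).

Answer: -5

Derivation:
Step 1: in state A at pos 0, read 0 -> (A,0)->write 0,move L,goto B. Now: state=B, head=-1, tape[-2..1]=0000 (head:  ^)
Step 2: in state B at pos -1, read 0 -> (B,0)->write 1,move R,goto D. Now: state=D, head=0, tape[-2..1]=0100 (head:   ^)
Step 3: in state D at pos 0, read 0 -> (D,0)->write 1,move R,goto A. Now: state=A, head=1, tape[-2..2]=01100 (head:    ^)
Step 4: in state A at pos 1, read 0 -> (A,0)->write 0,move L,goto B. Now: state=B, head=0, tape[-2..2]=01100 (head:   ^)
Step 5: in state B at pos 0, read 1 -> (B,1)->write 0,move L,goto C. Now: state=C, head=-1, tape[-2..2]=01000 (head:  ^)
Step 6: in state C at pos -1, read 1 -> (C,1)->write 0,move L,goto D. Now: state=D, head=-2, tape[-3..2]=000000 (head:  ^)
Step 7: in state D at pos -2, read 0 -> (D,0)->write 1,move R,goto A. Now: state=A, head=-1, tape[-3..2]=010000 (head:   ^)
Step 8: in state A at pos -1, read 0 -> (A,0)->write 0,move L,goto B. Now: state=B, head=-2, tape[-3..2]=010000 (head:  ^)
Step 9: in state B at pos -2, read 1 -> (B,1)->write 0,move L,goto C. Now: state=C, head=-3, tape[-4..2]=0000000 (head:  ^)
Step 10: in state C at pos -3, read 0 -> (C,0)->write 1,move L,goto A. Now: state=A, head=-4, tape[-5..2]=00100000 (head:  ^)
Step 11: in state A at pos -4, read 0 -> (A,0)->write 0,move L,goto B. Now: state=B, head=-5, tape[-6..2]=000100000 (head:  ^)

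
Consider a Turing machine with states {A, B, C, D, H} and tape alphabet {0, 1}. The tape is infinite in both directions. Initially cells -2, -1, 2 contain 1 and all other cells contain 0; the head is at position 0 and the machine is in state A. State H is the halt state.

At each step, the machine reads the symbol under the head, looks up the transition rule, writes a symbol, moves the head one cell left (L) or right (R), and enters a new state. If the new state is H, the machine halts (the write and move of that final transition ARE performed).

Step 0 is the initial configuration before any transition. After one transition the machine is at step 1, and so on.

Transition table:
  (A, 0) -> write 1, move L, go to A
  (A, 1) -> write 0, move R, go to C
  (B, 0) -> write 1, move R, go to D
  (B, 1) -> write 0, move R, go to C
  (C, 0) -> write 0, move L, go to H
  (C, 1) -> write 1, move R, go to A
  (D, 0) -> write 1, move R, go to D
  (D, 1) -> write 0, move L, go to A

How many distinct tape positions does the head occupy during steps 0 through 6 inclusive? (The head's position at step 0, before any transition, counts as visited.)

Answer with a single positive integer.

Answer: 4

Derivation:
Step 1: in state A at pos 0, read 0 -> (A,0)->write 1,move L,goto A. Now: state=A, head=-1, tape[-3..3]=0111010 (head:   ^)
Step 2: in state A at pos -1, read 1 -> (A,1)->write 0,move R,goto C. Now: state=C, head=0, tape[-3..3]=0101010 (head:    ^)
Step 3: in state C at pos 0, read 1 -> (C,1)->write 1,move R,goto A. Now: state=A, head=1, tape[-3..3]=0101010 (head:     ^)
Step 4: in state A at pos 1, read 0 -> (A,0)->write 1,move L,goto A. Now: state=A, head=0, tape[-3..3]=0101110 (head:    ^)
Step 5: in state A at pos 0, read 1 -> (A,1)->write 0,move R,goto C. Now: state=C, head=1, tape[-3..3]=0100110 (head:     ^)
Step 6: in state C at pos 1, read 1 -> (C,1)->write 1,move R,goto A. Now: state=A, head=2, tape[-3..3]=0100110 (head:      ^)
Head positions at steps 0..6: starting at 0, distinct positions visited = {-1, 0, 1, 2} -> 4 position(s)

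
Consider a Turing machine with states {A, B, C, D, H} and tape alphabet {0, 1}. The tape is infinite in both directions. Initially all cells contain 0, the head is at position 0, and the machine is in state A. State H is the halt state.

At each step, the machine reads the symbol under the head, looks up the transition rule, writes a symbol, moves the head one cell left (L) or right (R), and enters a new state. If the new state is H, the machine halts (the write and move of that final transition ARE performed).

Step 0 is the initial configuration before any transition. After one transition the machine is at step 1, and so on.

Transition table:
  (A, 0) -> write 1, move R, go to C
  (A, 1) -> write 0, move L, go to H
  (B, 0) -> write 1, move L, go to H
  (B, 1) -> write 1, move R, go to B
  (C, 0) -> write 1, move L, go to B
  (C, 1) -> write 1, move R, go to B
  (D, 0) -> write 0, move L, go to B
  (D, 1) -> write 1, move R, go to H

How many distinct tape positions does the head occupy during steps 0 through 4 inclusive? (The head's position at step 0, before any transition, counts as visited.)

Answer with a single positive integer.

Answer: 3

Derivation:
Step 1: in state A at pos 0, read 0 -> (A,0)->write 1,move R,goto C. Now: state=C, head=1, tape[-1..2]=0100 (head:   ^)
Step 2: in state C at pos 1, read 0 -> (C,0)->write 1,move L,goto B. Now: state=B, head=0, tape[-1..2]=0110 (head:  ^)
Step 3: in state B at pos 0, read 1 -> (B,1)->write 1,move R,goto B. Now: state=B, head=1, tape[-1..2]=0110 (head:   ^)
Step 4: in state B at pos 1, read 1 -> (B,1)->write 1,move R,goto B. Now: state=B, head=2, tape[-1..3]=01100 (head:    ^)
Head positions at steps 0..4: starting at 0, distinct positions visited = {0, 1, 2} -> 3 position(s)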